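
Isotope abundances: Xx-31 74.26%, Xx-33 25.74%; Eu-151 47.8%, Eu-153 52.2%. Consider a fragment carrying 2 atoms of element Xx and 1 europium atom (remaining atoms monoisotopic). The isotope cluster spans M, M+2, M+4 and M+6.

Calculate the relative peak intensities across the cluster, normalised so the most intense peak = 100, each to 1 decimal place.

56.0 : 100.0 : 49.1 : 7.3

Element Xx pattern (n=2): 0.55145476 : 0.38229048 : 0.06625476
Europium pattern (n=1): 0.4780 : 0.5220
Convolve the two distributions (both contribute in 2-u steps):
  M: 0.55145476×0.4780 = 0.263595
  M+2: 0.55145476×0.5220 + 0.38229048×0.4780 = 0.470594
  M+4: 0.38229048×0.5220 + 0.06625476×0.4780 = 0.231225
  M+6: 0.06625476×0.5220 = 0.034585
Scale to base peak (0.470594) = 100: 56.0 : 100.0 : 49.1 : 7.3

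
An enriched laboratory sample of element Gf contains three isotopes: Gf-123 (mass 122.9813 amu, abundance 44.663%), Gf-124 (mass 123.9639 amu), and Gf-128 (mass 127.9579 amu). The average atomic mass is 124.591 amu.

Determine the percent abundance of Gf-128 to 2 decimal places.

Let x and y be the fractions of Gf-124 and Gf-128. Then x + y = 1 − 0.44663 = 0.55337 and 123.9639x + 127.9579y = 124.591 − 0.44663×122.9813 = 69.663861981.
Substituting: 123.9639x + 127.9579(0.55337 − x) = 69.663861981
(123.9639 − 127.9579)x = -1.144201142  ⇒  x = 0.28648, y = 0.26689
Gf-124: 28.65%, Gf-128: 26.69%.

26.69%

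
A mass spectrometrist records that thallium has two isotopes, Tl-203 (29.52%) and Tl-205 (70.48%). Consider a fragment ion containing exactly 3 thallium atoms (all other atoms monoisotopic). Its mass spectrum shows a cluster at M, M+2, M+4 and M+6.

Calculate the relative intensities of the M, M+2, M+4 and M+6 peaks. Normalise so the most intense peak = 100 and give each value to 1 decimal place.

Each Tl atom is independently Tl-203 (p = 0.2952) or Tl-205 (q = 0.7048); the cluster is the binomial expansion (p + q)^3.
P(M) = 0.2952^3 = 0.025725
P(M+2) = 3 × 0.2952^2 × 0.7048^1 = 0.184255
P(M+4) = 3 × 0.2952^1 × 0.7048^2 = 0.439916
P(M+6) = 0.7048^3 = 0.350104
The M+4 peak is largest (0.439916); scaling to 100 gives 5.8 : 41.9 : 100.0 : 79.6.

5.8 : 41.9 : 100.0 : 79.6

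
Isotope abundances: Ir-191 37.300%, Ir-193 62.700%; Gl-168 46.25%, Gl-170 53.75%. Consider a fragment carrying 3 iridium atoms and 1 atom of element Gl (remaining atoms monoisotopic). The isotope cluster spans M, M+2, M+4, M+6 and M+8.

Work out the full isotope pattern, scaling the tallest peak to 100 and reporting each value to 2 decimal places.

6.85 : 42.50 : 98.19 : 100.00 : 37.80

Iridium pattern (n=3): 0.05189512 : 0.26170165 : 0.43991135 : 0.24649188
Element Gl pattern (n=1): 0.4625 : 0.5375
Convolve the two distributions (both contribute in 2-u steps):
  M: 0.05189512×0.4625 = 0.024001
  M+2: 0.05189512×0.5375 + 0.26170165×0.4625 = 0.148931
  M+4: 0.26170165×0.5375 + 0.43991135×0.4625 = 0.344124
  M+6: 0.43991135×0.5375 + 0.24649188×0.4625 = 0.350455
  M+8: 0.24649188×0.5375 = 0.132489
Scale to base peak (0.350455) = 100: 6.85 : 42.50 : 98.19 : 100.00 : 37.80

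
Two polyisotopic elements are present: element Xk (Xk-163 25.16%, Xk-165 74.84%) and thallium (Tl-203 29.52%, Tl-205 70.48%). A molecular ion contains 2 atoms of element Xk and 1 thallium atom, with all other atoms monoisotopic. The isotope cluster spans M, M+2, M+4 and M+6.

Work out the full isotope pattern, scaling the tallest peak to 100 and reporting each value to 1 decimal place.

4.3 : 36.2 : 100.0 : 91.6

Element Xk pattern (n=2): 0.06330256 : 0.37659488 : 0.56010256
Thallium pattern (n=1): 0.2952 : 0.7048
Convolve the two distributions (both contribute in 2-u steps):
  M: 0.06330256×0.2952 = 0.018687
  M+2: 0.06330256×0.7048 + 0.37659488×0.2952 = 0.155786
  M+4: 0.37659488×0.7048 + 0.56010256×0.2952 = 0.430766
  M+6: 0.56010256×0.7048 = 0.394760
Scale to base peak (0.430766) = 100: 4.3 : 36.2 : 100.0 : 91.6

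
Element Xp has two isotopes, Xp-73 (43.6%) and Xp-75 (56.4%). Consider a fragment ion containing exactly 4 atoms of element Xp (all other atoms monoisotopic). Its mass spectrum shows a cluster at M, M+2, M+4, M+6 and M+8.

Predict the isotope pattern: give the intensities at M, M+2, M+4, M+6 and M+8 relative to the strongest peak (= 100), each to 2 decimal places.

Expanding (0.436 + 0.564)^4:
P(M) = 0.436^4 = 0.036136
P(M+2) = 4 × 0.436^3 × 0.564^1 = 0.186981
P(M+4) = 6 × 0.436^2 × 0.564^2 = 0.362813
P(M+6) = 4 × 0.436^1 × 0.564^3 = 0.312884
P(M+8) = 0.564^4 = 0.101185
The M+4 peak is largest (0.362813); scaling to 100 gives 9.96 : 51.54 : 100.00 : 86.24 : 27.89.

9.96 : 51.54 : 100.00 : 86.24 : 27.89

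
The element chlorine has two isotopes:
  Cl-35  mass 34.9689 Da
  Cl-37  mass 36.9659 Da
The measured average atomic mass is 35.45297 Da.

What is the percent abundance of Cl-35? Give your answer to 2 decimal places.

75.76%

Writing the weighted mean with unknown fraction x of Cl-35:
34.9689·x + 36.9659·(1 − x) = 35.45297
(34.9689 − 36.9659)·x = 35.45297 − 36.9659
x = -1.51293 / -1.9970 = 0.75760 → 75.76% Cl-35, 24.24% Cl-37.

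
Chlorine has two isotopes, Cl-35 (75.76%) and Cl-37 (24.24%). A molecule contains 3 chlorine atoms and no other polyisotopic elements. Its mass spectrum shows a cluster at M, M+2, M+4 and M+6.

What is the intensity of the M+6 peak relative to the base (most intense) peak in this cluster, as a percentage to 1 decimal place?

3.3%

Binomial terms of (0.7576 + 0.2424)^3: M 0.4348, M+2 0.4174, M+4 0.1335, M+6 0.0142 → M is the base peak.
P(M) = C(3,0) × 0.7576^3 × 0.2424^0 = 1 × 0.4348304 × 1.0000 = 0.434830 (base)
P(M+6) = C(3,3) × 0.7576^0 × 0.2424^3 = 1 × 1.0000 × 0.01424288 = 0.014243
Relative intensity = 0.014243 / 0.434830 × 100 = 3.3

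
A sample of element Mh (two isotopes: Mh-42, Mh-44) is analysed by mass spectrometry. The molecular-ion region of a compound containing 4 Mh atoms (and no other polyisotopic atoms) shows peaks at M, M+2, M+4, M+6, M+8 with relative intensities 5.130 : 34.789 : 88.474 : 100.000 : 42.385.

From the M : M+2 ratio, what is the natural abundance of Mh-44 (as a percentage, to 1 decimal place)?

Let p = fractional abundance of Mh-42. I(M+2)/I(M) = [C(4,1)·p^3·(1−p)] / p^4 = 4·(1−p)/p = 34.789/5.130 = 6.7815
(1−p)/p = 6.7815/4 = 1.6954  ⇒  p = 1/(1 + 1.6954) = 0.3710
Mh-42: 37.1%, Mh-44: 62.9%.

62.9%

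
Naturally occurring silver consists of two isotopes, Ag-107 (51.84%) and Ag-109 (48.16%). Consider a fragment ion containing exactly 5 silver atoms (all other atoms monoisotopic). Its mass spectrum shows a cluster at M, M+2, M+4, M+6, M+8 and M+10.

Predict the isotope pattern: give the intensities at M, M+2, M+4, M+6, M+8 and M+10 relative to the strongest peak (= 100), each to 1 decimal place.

The 5 Ag atoms are independent, so intensities follow the terms of (0.5184 + 0.4816)^5.
P(M) = 0.5184^5 = 0.037439
P(M+2) = 5 × 0.5184^4 × 0.4816^1 = 0.173907
P(M+4) = 10 × 0.5184^3 × 0.4816^2 = 0.323123
P(M+6) = 10 × 0.5184^2 × 0.4816^3 = 0.300185
P(M+8) = 5 × 0.5184^1 × 0.4816^4 = 0.139438
P(M+10) = 0.4816^5 = 0.025908
The M+4 peak is largest (0.323123); scaling to 100 gives 11.6 : 53.8 : 100.0 : 92.9 : 43.2 : 8.0.

11.6 : 53.8 : 100.0 : 92.9 : 43.2 : 8.0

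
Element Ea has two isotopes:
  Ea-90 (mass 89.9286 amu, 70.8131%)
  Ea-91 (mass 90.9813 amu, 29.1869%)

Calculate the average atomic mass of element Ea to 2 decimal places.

90.24 amu

Weight each isotope mass by its fractional abundance: 0.708131 × 89.9286 + 0.291869 × 90.9813
= 63.68123 + 26.55462 = 90.23585 amu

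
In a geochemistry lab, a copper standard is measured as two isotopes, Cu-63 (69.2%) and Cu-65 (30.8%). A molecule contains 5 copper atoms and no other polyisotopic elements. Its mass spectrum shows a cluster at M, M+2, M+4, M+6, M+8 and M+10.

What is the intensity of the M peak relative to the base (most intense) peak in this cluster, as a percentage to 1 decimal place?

44.9%

Term probabilities: M 0.1587, M+2 0.3531, M+4 0.3144, M+6 0.1399, M+8 0.0311, M+10 0.0028. Base peak = M+2.
P(M+2) = C(5,1) × 0.692^4 × 0.308^1 = 5 × 0.22931073 × 0.3080 = 0.353139 (base)
P(M) = C(5,0) × 0.692^5 × 0.308^0 = 1 × 0.15868303 × 1.0000 = 0.158683
Relative intensity = 0.158683 / 0.353139 × 100 = 44.9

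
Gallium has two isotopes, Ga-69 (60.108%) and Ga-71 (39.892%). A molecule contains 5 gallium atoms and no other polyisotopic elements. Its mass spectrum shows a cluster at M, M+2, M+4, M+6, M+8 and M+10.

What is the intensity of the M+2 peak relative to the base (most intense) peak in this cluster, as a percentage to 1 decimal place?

Term probabilities: M 0.0785, M+2 0.2604, M+4 0.3456, M+6 0.2294, M+8 0.0761, M+10 0.0101. Base peak = M+4.
P(M+4) = C(5,2) × 0.60108^3 × 0.39892^2 = 10 × 0.2171685 × 0.15913717 = 0.345596 (base)
P(M+2) = C(5,1) × 0.60108^4 × 0.39892^1 = 5 × 0.13053564 × 0.39892 = 0.260366
Relative intensity = 0.260366 / 0.345596 × 100 = 75.3

75.3%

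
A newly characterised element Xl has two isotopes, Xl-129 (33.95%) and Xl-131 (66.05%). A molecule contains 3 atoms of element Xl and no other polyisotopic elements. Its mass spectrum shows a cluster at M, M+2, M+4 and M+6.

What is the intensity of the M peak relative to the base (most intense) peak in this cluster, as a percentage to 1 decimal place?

8.8%

(0.3395 + 0.6605)^3 gives M 0.0391, M+2 0.2284, M+4 0.4443, M+6 0.2881; the largest is M+4.
P(M+4) = C(3,2) × 0.3395^1 × 0.6605^2 = 3 × 0.3395 × 0.43626025 = 0.444331 (base)
P(M) = C(3,0) × 0.3395^3 × 0.6605^0 = 1 × 0.03913085 × 1.0000 = 0.039131
Relative intensity = 0.039131 / 0.444331 × 100 = 8.8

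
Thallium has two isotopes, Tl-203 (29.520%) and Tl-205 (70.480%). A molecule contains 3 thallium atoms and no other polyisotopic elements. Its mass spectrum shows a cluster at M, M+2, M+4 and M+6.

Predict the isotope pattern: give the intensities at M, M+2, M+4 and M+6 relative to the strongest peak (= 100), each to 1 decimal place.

5.8 : 41.9 : 100.0 : 79.6

Expanding (0.29520 + 0.70480)^3:
P(M) = 0.29520^3 = 0.025725
P(M+2) = 3 × 0.29520^2 × 0.70480^1 = 0.184255
P(M+4) = 3 × 0.29520^1 × 0.70480^2 = 0.439916
P(M+6) = 0.70480^3 = 0.350104
The M+4 peak is largest (0.439916); scaling to 100 gives 5.8 : 41.9 : 100.0 : 79.6.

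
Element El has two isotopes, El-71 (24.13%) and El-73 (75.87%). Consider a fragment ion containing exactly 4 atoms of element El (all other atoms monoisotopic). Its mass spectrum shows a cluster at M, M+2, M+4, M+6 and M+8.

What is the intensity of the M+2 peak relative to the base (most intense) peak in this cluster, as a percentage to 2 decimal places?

10.12%

Binomial terms of (0.2413 + 0.7587)^4: M 0.0034, M+2 0.0426, M+4 0.2011, M+6 0.4215, M+8 0.3313 → M+6 is the base peak.
P(M+6) = C(4,3) × 0.2413^1 × 0.7587^3 = 4 × 0.2413 × 0.43672721 = 0.421529 (base)
P(M+2) = C(4,1) × 0.2413^3 × 0.7587^1 = 4 × 0.01404986 × 0.7587 = 0.042639
Relative intensity = 0.042639 / 0.421529 × 100 = 10.12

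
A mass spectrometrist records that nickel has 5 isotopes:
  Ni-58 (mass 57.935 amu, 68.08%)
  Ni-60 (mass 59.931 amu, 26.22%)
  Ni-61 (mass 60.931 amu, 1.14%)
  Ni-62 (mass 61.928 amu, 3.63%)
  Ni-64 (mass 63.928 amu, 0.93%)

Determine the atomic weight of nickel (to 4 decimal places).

58.6932 amu

Average mass = Σ (abundance × isotope mass) = 0.6808 × 57.935 + 0.2622 × 59.931 + 0.0114 × 60.931 + 0.0363 × 61.928 + 0.0093 × 63.928
= 39.44215 + 15.71391 + 0.69461 + 2.24799 + 0.59453 = 58.69319 amu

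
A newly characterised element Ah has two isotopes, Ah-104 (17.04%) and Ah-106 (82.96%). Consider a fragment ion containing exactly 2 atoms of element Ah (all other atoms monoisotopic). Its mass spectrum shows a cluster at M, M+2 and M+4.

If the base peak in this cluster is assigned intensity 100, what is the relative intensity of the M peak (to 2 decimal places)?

4.22

Term probabilities: M 0.0290, M+2 0.2827, M+4 0.6882. Base peak = M+4.
P(M+4) = C(2,2) × 0.1704^0 × 0.8296^2 = 1 × 1.0000 × 0.68823616 = 0.688236 (base)
P(M) = C(2,0) × 0.1704^2 × 0.8296^0 = 1 × 0.02903616 × 1.0000 = 0.029036
Relative intensity = 0.029036 / 0.688236 × 100 = 4.22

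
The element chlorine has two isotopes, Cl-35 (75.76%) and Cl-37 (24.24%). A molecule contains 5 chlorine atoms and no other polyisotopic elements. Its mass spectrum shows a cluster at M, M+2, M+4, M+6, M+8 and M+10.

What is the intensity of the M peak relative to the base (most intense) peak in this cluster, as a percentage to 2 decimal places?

Term probabilities: M 0.2496, M+2 0.3993, M+4 0.2555, M+6 0.0817, M+8 0.0131, M+10 0.0008. Base peak = M+2.
P(M+2) = C(5,1) × 0.7576^4 × 0.2424^1 = 5 × 0.32942751 × 0.2424 = 0.399266 (base)
P(M) = C(5,0) × 0.7576^5 × 0.2424^0 = 1 × 0.24957428 × 1.0000 = 0.249574
Relative intensity = 0.249574 / 0.399266 × 100 = 62.51

62.51%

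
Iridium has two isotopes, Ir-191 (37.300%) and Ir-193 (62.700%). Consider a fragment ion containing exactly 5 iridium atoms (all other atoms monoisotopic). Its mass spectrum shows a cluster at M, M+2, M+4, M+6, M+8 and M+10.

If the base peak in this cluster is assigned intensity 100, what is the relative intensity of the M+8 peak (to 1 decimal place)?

Term probabilities: M 0.0072, M+2 0.0607, M+4 0.2040, M+6 0.3429, M+8 0.2882, M+10 0.0969. Base peak = M+6.
P(M+6) = C(5,3) × 0.37300^2 × 0.62700^3 = 10 × 0.139129 × 0.24649188 = 0.342942 (base)
P(M+8) = C(5,4) × 0.37300^1 × 0.62700^4 = 5 × 0.3730 × 0.15455041 = 0.288237
Relative intensity = 0.288237 / 0.342942 × 100 = 84.0

84.0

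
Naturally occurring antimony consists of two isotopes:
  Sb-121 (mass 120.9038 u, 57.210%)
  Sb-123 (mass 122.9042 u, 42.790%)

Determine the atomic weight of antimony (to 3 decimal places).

121.760 u

The abundance-weighted mean is 0.57210 × 120.9038 + 0.42790 × 122.9042
= 69.16906 + 52.59071 = 121.75977 u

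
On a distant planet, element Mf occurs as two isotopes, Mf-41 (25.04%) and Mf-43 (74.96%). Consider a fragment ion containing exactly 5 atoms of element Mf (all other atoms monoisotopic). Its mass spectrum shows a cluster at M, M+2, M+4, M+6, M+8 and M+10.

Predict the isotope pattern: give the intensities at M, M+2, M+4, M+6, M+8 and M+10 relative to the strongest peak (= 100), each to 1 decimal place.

The 5 Mf atoms are independent, so intensities follow the terms of (0.2504 + 0.7496)^5.
P(M) = 0.2504^5 = 0.000984
P(M+2) = 5 × 0.2504^4 × 0.7496^1 = 0.014735
P(M+4) = 10 × 0.2504^3 × 0.7496^2 = 0.088219
P(M+6) = 10 × 0.2504^2 × 0.7496^3 = 0.264093
P(M+8) = 5 × 0.2504^1 × 0.7496^4 = 0.395296
P(M+10) = 0.7496^5 = 0.236673
The M+8 peak is largest (0.395296); scaling to 100 gives 0.2 : 3.7 : 22.3 : 66.8 : 100.0 : 59.9.

0.2 : 3.7 : 22.3 : 66.8 : 100.0 : 59.9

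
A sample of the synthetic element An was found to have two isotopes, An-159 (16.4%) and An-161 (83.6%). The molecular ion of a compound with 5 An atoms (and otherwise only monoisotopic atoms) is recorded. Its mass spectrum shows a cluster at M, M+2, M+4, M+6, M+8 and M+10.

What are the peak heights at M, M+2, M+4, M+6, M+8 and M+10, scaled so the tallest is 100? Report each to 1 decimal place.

0.0 : 0.7 : 7.5 : 38.5 : 98.1 : 100.0

The 5 An atoms are independent, so intensities follow the terms of (0.164 + 0.836)^5.
P(M) = 0.164^5 = 0.000119
P(M+2) = 5 × 0.164^4 × 0.836^1 = 0.003024
P(M+4) = 10 × 0.164^3 × 0.836^2 = 0.030828
P(M+6) = 10 × 0.164^2 × 0.836^3 = 0.157147
P(M+8) = 5 × 0.164^1 × 0.836^4 = 0.400534
P(M+10) = 0.836^5 = 0.408349
The M+10 peak is largest (0.408349); scaling to 100 gives 0.0 : 0.7 : 7.5 : 38.5 : 98.1 : 100.0.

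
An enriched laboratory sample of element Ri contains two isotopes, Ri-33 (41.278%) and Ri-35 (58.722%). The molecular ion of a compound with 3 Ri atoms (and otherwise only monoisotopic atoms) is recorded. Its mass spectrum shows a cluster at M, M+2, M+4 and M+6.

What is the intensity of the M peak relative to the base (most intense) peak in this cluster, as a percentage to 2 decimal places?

16.47%

(0.41278 + 0.58722)^3 gives M 0.0703, M+2 0.3002, M+4 0.4270, M+6 0.2025; the largest is M+4.
P(M+4) = C(3,2) × 0.41278^1 × 0.58722^2 = 3 × 0.41278 × 0.34482733 = 0.427013 (base)
P(M) = C(3,0) × 0.41278^3 × 0.58722^0 = 1 × 0.07033248 × 1.0000 = 0.070332
Relative intensity = 0.070332 / 0.427013 × 100 = 16.47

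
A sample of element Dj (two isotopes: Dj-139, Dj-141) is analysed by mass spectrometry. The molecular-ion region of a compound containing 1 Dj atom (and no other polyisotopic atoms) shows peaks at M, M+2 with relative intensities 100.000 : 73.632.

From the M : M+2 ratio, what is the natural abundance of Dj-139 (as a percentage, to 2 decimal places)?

57.59%

Let p = fractional abundance of Dj-139. I(M+2)/I(M) = [C(1,1)·p^0·(1−p)] / p^1 = 1·(1−p)/p = 73.632/100.000 = 0.7363
(1−p)/p = 0.7363/1 = 0.7363  ⇒  p = 1/(1 + 0.7363) = 0.5759
Dj-139: 57.59%, Dj-141: 42.41%.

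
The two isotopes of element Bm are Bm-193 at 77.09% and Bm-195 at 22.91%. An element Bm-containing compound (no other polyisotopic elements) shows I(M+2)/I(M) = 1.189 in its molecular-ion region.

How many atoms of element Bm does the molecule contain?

4

With n Bm atoms, P(M+2)/P(M) = C(n,1)·p^(n−1)q / p^n = n·q/p = n · 0.2291/0.7709.
n = 1.189 × 0.7709/0.2291 = 4.00 ≈ 4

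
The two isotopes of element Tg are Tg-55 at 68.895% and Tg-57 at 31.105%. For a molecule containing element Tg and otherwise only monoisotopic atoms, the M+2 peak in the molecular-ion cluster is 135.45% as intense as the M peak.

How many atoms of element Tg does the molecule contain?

3

With n Tg atoms, P(M+2)/P(M) = C(n,1)·p^(n−1)q / p^n = n·q/p = n · 0.31105/0.68895.
n = 1.3545 × 0.68895/0.31105 = 3.00 ≈ 3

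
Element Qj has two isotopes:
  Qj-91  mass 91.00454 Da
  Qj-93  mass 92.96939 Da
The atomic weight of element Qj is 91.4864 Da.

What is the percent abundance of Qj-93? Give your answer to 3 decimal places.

24.524%

Let x be the fractional abundance of Qj-91; then Qj-93 has abundance 1 − x.
91.00454·x + 92.96939·(1 − x) = 91.4864
(91.00454 − 92.96939)·x = 91.4864 − 92.96939
x = -1.48299 / -1.96485 = 0.75476 → 75.476% Qj-91, 24.524% Qj-93.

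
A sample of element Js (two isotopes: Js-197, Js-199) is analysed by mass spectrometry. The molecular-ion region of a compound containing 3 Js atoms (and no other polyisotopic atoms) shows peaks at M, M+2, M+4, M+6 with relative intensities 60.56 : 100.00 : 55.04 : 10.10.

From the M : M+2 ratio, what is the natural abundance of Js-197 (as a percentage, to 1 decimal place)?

Write p for the Js-197 fraction. I(M+2)/I(M) = [C(3,1)·p^2·(1−p)] / p^3 = 3·(1−p)/p = 100.00/60.56 = 1.6513
(1−p)/p = 1.6513/3 = 0.5504  ⇒  p = 1/(1 + 0.5504) = 0.6450
Js-197: 64.5%, Js-199: 35.5%.

64.5%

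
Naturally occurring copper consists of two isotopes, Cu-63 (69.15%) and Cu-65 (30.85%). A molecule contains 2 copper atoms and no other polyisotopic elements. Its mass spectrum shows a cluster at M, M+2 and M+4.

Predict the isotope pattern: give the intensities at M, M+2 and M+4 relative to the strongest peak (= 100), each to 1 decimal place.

100.0 : 89.2 : 19.9

Each Cu atom is independently Cu-63 (p = 0.6915) or Cu-65 (q = 0.3085); the cluster is the binomial expansion (p + q)^2.
P(M) = 0.6915^2 = 0.478172
P(M+2) = 2 × 0.6915^1 × 0.3085^1 = 0.426656
P(M+4) = 0.3085^2 = 0.095172
The M peak is largest (0.478172); scaling to 100 gives 100.0 : 89.2 : 19.9.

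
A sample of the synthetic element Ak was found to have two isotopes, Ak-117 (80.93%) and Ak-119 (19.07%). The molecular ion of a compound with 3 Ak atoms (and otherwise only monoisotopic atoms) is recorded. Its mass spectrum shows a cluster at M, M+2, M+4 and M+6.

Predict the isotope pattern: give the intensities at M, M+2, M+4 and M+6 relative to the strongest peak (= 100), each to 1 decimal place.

Each Ak atom is independently Ak-117 (p = 0.8093) or Ak-119 (q = 0.1907); the cluster is the binomial expansion (p + q)^3.
P(M) = 0.8093^3 = 0.530064
P(M+2) = 3 × 0.8093^2 × 0.1907^1 = 0.374706
P(M+4) = 3 × 0.8093^1 × 0.1907^2 = 0.088294
P(M+6) = 0.1907^3 = 0.006935
The M peak is largest (0.530064); scaling to 100 gives 100.0 : 70.7 : 16.7 : 1.3.

100.0 : 70.7 : 16.7 : 1.3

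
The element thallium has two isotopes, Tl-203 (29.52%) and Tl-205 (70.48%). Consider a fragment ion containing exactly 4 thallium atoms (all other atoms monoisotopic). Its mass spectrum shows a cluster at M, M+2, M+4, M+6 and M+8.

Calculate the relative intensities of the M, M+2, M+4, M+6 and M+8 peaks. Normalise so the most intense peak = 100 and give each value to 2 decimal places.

The 4 Tl atoms are independent, so intensities follow the terms of (0.2952 + 0.7048)^4.
P(M) = 0.2952^4 = 0.007594
P(M+2) = 4 × 0.2952^3 × 0.7048^1 = 0.072523
P(M+4) = 6 × 0.2952^2 × 0.7048^2 = 0.259726
P(M+6) = 4 × 0.2952^1 × 0.7048^3 = 0.413403
P(M+8) = 0.7048^4 = 0.246754
The M+6 peak is largest (0.413403); scaling to 100 gives 1.84 : 17.54 : 62.83 : 100.00 : 59.69.

1.84 : 17.54 : 62.83 : 100.00 : 59.69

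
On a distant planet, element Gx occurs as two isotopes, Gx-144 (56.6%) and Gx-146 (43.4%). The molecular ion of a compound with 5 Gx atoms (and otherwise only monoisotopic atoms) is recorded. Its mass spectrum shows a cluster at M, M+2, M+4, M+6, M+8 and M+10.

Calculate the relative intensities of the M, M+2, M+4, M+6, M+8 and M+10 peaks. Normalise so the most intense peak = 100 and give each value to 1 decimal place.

The 5 Gx atoms are independent, so intensities follow the terms of (0.566 + 0.434)^5.
P(M) = 0.566^5 = 0.058087
P(M+2) = 5 × 0.566^4 × 0.434^1 = 0.222703
P(M+4) = 10 × 0.566^3 × 0.434^2 = 0.341530
P(M+6) = 10 × 0.566^2 × 0.434^3 = 0.261880
P(M+8) = 5 × 0.566^1 × 0.434^4 = 0.100403
P(M+10) = 0.434^5 = 0.015397
The M+4 peak is largest (0.341530); scaling to 100 gives 17.0 : 65.2 : 100.0 : 76.7 : 29.4 : 4.5.

17.0 : 65.2 : 100.0 : 76.7 : 29.4 : 4.5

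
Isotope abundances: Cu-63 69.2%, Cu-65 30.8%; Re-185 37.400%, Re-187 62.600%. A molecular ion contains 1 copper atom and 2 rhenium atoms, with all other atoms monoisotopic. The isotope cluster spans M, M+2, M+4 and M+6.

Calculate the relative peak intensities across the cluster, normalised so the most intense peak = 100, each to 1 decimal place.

Copper pattern (n=1): 0.6920 : 0.3080
Rhenium pattern (n=2): 0.139876 : 0.468248 : 0.391876
Convolve the two distributions (both contribute in 2-u steps):
  M: 0.6920×0.139876 = 0.096794
  M+2: 0.6920×0.468248 + 0.3080×0.139876 = 0.367109
  M+4: 0.6920×0.391876 + 0.3080×0.468248 = 0.415399
  M+6: 0.3080×0.391876 = 0.120698
Scale to base peak (0.415399) = 100: 23.3 : 88.4 : 100.0 : 29.1

23.3 : 88.4 : 100.0 : 29.1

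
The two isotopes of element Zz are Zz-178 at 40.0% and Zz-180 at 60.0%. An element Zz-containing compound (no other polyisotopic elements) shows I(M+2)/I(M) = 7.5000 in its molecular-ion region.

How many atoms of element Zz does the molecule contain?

With n Zz atoms, P(M+2)/P(M) = C(n,1)·p^(n−1)q / p^n = n·q/p = n · 0.600/0.400.
n = 7.5000 × 0.400/0.600 = 5.00 ≈ 5

5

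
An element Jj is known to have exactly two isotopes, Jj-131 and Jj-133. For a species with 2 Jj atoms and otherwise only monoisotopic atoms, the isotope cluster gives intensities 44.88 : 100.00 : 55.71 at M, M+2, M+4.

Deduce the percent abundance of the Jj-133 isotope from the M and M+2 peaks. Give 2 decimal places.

52.70%

Let p = fractional abundance of Jj-131. I(M+2)/I(M) = [C(2,1)·p^1·(1−p)] / p^2 = 2·(1−p)/p = 100.00/44.88 = 2.2282
(1−p)/p = 2.2282/2 = 1.1141  ⇒  p = 1/(1 + 1.1141) = 0.4730
Jj-131: 47.30%, Jj-133: 52.70%.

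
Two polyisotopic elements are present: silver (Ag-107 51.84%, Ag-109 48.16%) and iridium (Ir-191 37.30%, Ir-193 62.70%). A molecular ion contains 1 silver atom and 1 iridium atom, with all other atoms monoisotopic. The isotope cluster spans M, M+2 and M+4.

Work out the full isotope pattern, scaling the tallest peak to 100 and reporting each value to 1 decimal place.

38.3 : 100.0 : 59.8

Silver pattern (n=1): 0.5184 : 0.4816
Iridium pattern (n=1): 0.3730 : 0.6270
Convolve the two distributions (both contribute in 2-u steps):
  M: 0.5184×0.3730 = 0.193363
  M+2: 0.5184×0.6270 + 0.4816×0.3730 = 0.504674
  M+4: 0.4816×0.6270 = 0.301963
Scale to base peak (0.504674) = 100: 38.3 : 100.0 : 59.8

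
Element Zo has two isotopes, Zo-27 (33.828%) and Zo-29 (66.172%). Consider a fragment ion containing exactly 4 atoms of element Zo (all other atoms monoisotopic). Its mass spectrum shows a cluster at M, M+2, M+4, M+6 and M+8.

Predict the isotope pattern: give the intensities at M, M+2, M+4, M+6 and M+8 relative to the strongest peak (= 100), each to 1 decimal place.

The 4 Zo atoms are independent, so intensities follow the terms of (0.33828 + 0.66172)^4.
P(M) = 0.33828^4 = 0.013095
P(M+2) = 4 × 0.33828^3 × 0.66172^1 = 0.102462
P(M+4) = 6 × 0.33828^2 × 0.66172^2 = 0.300644
P(M+6) = 4 × 0.33828^1 × 0.66172^3 = 0.392066
P(M+8) = 0.66172^4 = 0.191733
The M+6 peak is largest (0.392066); scaling to 100 gives 3.3 : 26.1 : 76.7 : 100.0 : 48.9.

3.3 : 26.1 : 76.7 : 100.0 : 48.9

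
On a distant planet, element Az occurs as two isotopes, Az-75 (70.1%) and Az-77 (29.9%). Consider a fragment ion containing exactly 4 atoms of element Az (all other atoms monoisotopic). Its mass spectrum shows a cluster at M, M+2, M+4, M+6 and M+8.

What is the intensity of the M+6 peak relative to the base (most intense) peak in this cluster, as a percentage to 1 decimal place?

(0.701 + 0.299)^4 gives M 0.2415, M+2 0.4120, M+4 0.2636, M+6 0.0750, M+8 0.0080; the largest is M+2.
P(M+2) = C(4,1) × 0.701^3 × 0.299^1 = 4 × 0.3444721 × 0.2990 = 0.411989 (base)
P(M+6) = C(4,3) × 0.701^1 × 0.299^3 = 4 × 0.7010 × 0.0267309 = 0.074953
Relative intensity = 0.074953 / 0.411989 × 100 = 18.2

18.2%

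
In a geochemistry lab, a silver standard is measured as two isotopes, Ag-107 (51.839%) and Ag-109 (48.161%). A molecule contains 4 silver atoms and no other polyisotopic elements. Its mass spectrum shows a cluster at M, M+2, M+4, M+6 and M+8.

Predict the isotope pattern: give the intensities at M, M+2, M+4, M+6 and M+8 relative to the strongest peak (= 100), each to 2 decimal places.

19.31 : 71.76 : 100.00 : 61.94 : 14.39

The 4 Ag atoms are independent, so intensities follow the terms of (0.51839 + 0.48161)^4.
P(M) = 0.51839^4 = 0.072215
P(M+2) = 4 × 0.51839^3 × 0.48161^1 = 0.268365
P(M+4) = 6 × 0.51839^2 × 0.48161^2 = 0.373986
P(M+6) = 4 × 0.51839^1 × 0.48161^3 = 0.231634
P(M+8) = 0.48161^4 = 0.053800
The M+4 peak is largest (0.373986); scaling to 100 gives 19.31 : 71.76 : 100.00 : 61.94 : 14.39.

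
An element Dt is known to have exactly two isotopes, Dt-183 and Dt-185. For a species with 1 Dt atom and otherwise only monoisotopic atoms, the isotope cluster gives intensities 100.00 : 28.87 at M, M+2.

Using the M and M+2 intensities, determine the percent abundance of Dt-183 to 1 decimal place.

If p is the fraction of Dt that is Dt-183, then I(M+2)/I(M) = [C(1,1)·p^0·(1−p)] / p^1 = 1·(1−p)/p = 28.87/100.00 = 0.2887
(1−p)/p = 0.2887/1 = 0.2887  ⇒  p = 1/(1 + 0.2887) = 0.7760
Dt-183: 77.6%, Dt-185: 22.4%.

77.6%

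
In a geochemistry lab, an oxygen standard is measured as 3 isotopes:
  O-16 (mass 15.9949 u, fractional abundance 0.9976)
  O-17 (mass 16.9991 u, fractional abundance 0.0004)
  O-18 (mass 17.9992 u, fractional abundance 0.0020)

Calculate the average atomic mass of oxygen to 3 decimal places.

15.999 u

The abundance-weighted mean is 0.9976 × 15.9949 + 0.0004 × 16.9991 + 0.0020 × 17.9992
= 15.95651 + 0.00680 + 0.03600 = 15.99931 u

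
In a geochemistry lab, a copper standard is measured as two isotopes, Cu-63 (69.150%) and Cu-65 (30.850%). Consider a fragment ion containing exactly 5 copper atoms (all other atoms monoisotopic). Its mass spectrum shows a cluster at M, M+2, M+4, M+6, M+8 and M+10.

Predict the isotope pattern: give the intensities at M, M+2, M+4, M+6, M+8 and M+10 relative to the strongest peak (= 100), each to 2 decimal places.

Each Cu atom is independently Cu-63 (p = 0.69150) or Cu-65 (q = 0.30850); the cluster is the binomial expansion (p + q)^5.
P(M) = 0.69150^5 = 0.158111
P(M+2) = 5 × 0.69150^4 × 0.30850^1 = 0.352691
P(M+4) = 10 × 0.69150^3 × 0.30850^2 = 0.314693
P(M+6) = 10 × 0.69150^2 × 0.30850^3 = 0.140394
P(M+8) = 5 × 0.69150^1 × 0.30850^4 = 0.031317
P(M+10) = 0.30850^5 = 0.002794
The M+2 peak is largest (0.352691); scaling to 100 gives 44.83 : 100.00 : 89.23 : 39.81 : 8.88 : 0.79.

44.83 : 100.00 : 89.23 : 39.81 : 8.88 : 0.79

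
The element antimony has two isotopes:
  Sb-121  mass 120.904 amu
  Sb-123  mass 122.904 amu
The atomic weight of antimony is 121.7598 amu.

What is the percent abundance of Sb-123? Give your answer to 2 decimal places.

42.79%

With x = fraction of Sb-121 (so Sb-123 is 1 − x):
120.904·x + 122.904·(1 − x) = 121.7598
(120.904 − 122.904)·x = 121.7598 − 122.904
x = -1.1442 / -2.000 = 0.57210 → 57.21% Sb-121, 42.79% Sb-123.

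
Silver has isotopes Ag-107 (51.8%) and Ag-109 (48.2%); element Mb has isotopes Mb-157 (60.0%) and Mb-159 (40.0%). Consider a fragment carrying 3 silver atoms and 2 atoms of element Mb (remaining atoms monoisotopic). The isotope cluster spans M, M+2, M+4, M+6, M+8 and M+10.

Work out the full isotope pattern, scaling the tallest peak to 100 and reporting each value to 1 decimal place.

14.8 : 61.0 : 100.0 : 81.5 : 32.9 : 5.3

Silver pattern (n=3): 0.13899183 : 0.3879965 : 0.3610315 : 0.11198017
Element Mb pattern (n=2): 0.3600 : 0.4800 : 0.1600
Convolve the two distributions (both contribute in 2-u steps):
  M: 0.13899183×0.3600 = 0.050037
  M+2: 0.13899183×0.4800 + 0.3879965×0.3600 = 0.206395
  M+4: 0.13899183×0.1600 + 0.3879965×0.4800 + 0.3610315×0.3600 = 0.338448
  M+6: 0.3879965×0.1600 + 0.3610315×0.4800 + 0.11198017×0.3600 = 0.275687
  M+8: 0.3610315×0.1600 + 0.11198017×0.4800 = 0.111516
  M+10: 0.11198017×0.1600 = 0.017917
Scale to base peak (0.338448) = 100: 14.8 : 61.0 : 100.0 : 81.5 : 32.9 : 5.3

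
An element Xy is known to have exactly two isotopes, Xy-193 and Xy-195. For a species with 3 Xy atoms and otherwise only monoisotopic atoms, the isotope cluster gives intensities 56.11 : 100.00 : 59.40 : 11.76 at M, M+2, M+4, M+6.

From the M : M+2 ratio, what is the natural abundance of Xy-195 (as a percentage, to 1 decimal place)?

Let p = fractional abundance of Xy-193. I(M+2)/I(M) = [C(3,1)·p^2·(1−p)] / p^3 = 3·(1−p)/p = 100.00/56.11 = 1.7822
(1−p)/p = 1.7822/3 = 0.5941  ⇒  p = 1/(1 + 0.5941) = 0.6273
Xy-193: 62.7%, Xy-195: 37.3%.

37.3%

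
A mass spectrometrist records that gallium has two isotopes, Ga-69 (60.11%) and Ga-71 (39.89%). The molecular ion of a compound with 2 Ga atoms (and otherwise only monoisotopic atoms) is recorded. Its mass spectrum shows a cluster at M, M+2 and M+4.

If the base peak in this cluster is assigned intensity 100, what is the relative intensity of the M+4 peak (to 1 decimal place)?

Term probabilities: M 0.3613, M+2 0.4796, M+4 0.1591. Base peak = M+2.
P(M+2) = C(2,1) × 0.6011^1 × 0.3989^1 = 2 × 0.6011 × 0.3989 = 0.479558 (base)
P(M+4) = C(2,2) × 0.6011^0 × 0.3989^2 = 1 × 1.0000 × 0.15912121 = 0.159121
Relative intensity = 0.159121 / 0.479558 × 100 = 33.2

33.2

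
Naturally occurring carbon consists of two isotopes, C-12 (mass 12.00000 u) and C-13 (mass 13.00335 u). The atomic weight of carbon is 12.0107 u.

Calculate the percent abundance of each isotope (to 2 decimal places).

C-12: 98.93%, C-13: 1.07%

Let x be the fractional abundance of C-12; then C-13 has abundance 1 − x.
12.00000·x + 13.00335·(1 − x) = 12.0107
(12.00000 − 13.00335)·x = 12.0107 − 13.00335
x = -0.99265 / -1.00335 = 0.98934 → 98.93% C-12, 1.07% C-13.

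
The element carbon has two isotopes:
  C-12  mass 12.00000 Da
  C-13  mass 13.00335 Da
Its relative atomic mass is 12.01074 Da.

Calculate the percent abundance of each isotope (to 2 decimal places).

C-12: 98.93%, C-13: 1.07%

Writing the weighted mean with unknown fraction x of C-12:
12.00000·x + 13.00335·(1 − x) = 12.01074
(12.00000 − 13.00335)·x = 12.01074 − 13.00335
x = -0.99261 / -1.00335 = 0.98930 → 98.93% C-12, 1.07% C-13.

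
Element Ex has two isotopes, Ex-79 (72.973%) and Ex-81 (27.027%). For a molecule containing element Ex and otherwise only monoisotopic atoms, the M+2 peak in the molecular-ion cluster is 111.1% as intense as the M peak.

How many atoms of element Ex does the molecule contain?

With n Ex atoms, P(M+2)/P(M) = C(n,1)·p^(n−1)q / p^n = n·q/p = n · 0.27027/0.72973.
n = 1.111 × 0.72973/0.27027 = 3.00 ≈ 3

3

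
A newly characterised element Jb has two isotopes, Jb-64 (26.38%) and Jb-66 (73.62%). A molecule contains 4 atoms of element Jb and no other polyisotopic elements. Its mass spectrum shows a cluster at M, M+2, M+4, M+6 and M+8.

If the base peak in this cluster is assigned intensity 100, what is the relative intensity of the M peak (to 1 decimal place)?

(0.2638 + 0.7362)^4 gives M 0.0048, M+2 0.0541, M+4 0.2263, M+6 0.4210, M+8 0.2938; the largest is M+6.
P(M+6) = C(4,3) × 0.2638^1 × 0.7362^3 = 4 × 0.2638 × 0.39901336 = 0.421039 (base)
P(M) = C(4,0) × 0.2638^4 × 0.7362^0 = 1 × 0.00484283 × 1.0000 = 0.004843
Relative intensity = 0.004843 / 0.421039 × 100 = 1.2

1.2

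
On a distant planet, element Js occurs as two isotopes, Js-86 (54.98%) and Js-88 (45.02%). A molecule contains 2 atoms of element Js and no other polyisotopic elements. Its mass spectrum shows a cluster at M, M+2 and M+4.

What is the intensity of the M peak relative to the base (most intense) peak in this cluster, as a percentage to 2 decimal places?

Term probabilities: M 0.3023, M+2 0.4950, M+4 0.2027. Base peak = M+2.
P(M+2) = C(2,1) × 0.5498^1 × 0.4502^1 = 2 × 0.5498 × 0.4502 = 0.495040 (base)
P(M) = C(2,0) × 0.5498^2 × 0.4502^0 = 1 × 0.30228004 × 1.0000 = 0.302280
Relative intensity = 0.302280 / 0.495040 × 100 = 61.06

61.06%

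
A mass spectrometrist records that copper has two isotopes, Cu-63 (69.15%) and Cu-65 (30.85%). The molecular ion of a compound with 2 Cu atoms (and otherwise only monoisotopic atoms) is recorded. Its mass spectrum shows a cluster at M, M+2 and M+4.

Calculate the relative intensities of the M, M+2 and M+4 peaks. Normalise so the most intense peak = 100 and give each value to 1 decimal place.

The 2 Cu atoms are independent, so intensities follow the terms of (0.6915 + 0.3085)^2.
P(M) = 0.6915^2 = 0.478172
P(M+2) = 2 × 0.6915^1 × 0.3085^1 = 0.426656
P(M+4) = 0.3085^2 = 0.095172
The M peak is largest (0.478172); scaling to 100 gives 100.0 : 89.2 : 19.9.

100.0 : 89.2 : 19.9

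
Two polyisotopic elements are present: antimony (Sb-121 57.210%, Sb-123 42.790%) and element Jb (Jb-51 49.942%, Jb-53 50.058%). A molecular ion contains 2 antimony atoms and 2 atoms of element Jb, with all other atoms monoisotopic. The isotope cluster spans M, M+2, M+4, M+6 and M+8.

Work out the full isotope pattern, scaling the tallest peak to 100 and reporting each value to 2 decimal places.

21.92 : 76.72 : 100.00 : 57.51 : 12.32

Antimony pattern (n=2): 0.32729841 : 0.48960318 : 0.18309841
Element Jb pattern (n=2): 0.24942034 : 0.49999933 : 0.25058034
Convolve the two distributions (both contribute in 2-u steps):
  M: 0.32729841×0.24942034 = 0.081635
  M+2: 0.32729841×0.49999933 + 0.48960318×0.24942034 = 0.285766
  M+4: 0.32729841×0.25058034 + 0.48960318×0.49999933 + 0.18309841×0.24942034 = 0.372484
  M+6: 0.48960318×0.25058034 + 0.18309841×0.49999933 = 0.214234
  M+8: 0.18309841×0.25058034 = 0.045881
Scale to base peak (0.372484) = 100: 21.92 : 76.72 : 100.00 : 57.51 : 12.32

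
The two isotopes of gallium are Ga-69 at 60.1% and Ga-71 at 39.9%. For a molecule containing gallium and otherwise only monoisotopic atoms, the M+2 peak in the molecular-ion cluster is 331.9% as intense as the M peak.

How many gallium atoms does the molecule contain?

5

The M+2/M ratio from n Ga atoms is n · q/p = n · 0.399/0.601.
n = 3.319 × 0.601/0.399 = 5.00 ≈ 5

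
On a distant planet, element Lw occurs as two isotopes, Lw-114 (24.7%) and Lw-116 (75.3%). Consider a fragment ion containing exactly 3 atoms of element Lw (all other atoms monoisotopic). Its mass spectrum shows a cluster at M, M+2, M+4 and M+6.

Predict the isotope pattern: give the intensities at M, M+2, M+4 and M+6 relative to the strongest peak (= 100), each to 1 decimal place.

Expanding (0.247 + 0.753)^3:
P(M) = 0.247^3 = 0.015069
P(M+2) = 3 × 0.247^2 × 0.753^1 = 0.137819
P(M+4) = 3 × 0.247^1 × 0.753^2 = 0.420154
P(M+6) = 0.753^3 = 0.426958
The M+6 peak is largest (0.426958); scaling to 100 gives 3.5 : 32.3 : 98.4 : 100.0.

3.5 : 32.3 : 98.4 : 100.0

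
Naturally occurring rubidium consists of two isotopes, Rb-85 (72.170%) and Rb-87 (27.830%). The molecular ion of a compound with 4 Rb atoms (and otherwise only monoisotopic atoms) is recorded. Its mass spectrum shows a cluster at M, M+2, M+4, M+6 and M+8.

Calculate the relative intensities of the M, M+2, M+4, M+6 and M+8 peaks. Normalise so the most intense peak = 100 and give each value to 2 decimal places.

64.83 : 100.00 : 57.84 : 14.87 : 1.43

The 4 Rb atoms are independent, so intensities follow the terms of (0.72170 + 0.27830)^4.
P(M) = 0.72170^4 = 0.271286
P(M+2) = 4 × 0.72170^3 × 0.27830^1 = 0.418450
P(M+4) = 6 × 0.72170^2 × 0.27830^2 = 0.242042
P(M+6) = 4 × 0.72170^1 × 0.27830^3 = 0.062224
P(M+8) = 0.27830^4 = 0.005999
The M+2 peak is largest (0.418450); scaling to 100 gives 64.83 : 100.00 : 57.84 : 14.87 : 1.43.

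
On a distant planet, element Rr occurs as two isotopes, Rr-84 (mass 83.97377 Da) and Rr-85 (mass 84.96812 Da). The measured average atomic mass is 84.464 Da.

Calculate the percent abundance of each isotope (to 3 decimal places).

Rr-84: 50.698%, Rr-85: 49.302%

Writing the weighted mean with unknown fraction x of Rr-84:
83.97377·x + 84.96812·(1 − x) = 84.464
(83.97377 − 84.96812)·x = 84.464 − 84.96812
x = -0.50412 / -0.99435 = 0.50698 → 50.698% Rr-84, 49.302% Rr-85.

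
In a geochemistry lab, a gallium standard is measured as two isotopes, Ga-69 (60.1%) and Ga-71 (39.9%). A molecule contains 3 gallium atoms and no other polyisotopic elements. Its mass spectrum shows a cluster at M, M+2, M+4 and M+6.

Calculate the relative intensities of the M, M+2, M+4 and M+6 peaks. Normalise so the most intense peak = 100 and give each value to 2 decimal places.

Expanding (0.601 + 0.399)^3:
P(M) = 0.601^3 = 0.217082
P(M+2) = 3 × 0.601^2 × 0.399^1 = 0.432358
P(M+4) = 3 × 0.601^1 × 0.399^2 = 0.287039
P(M+6) = 0.399^3 = 0.063521
The M+2 peak is largest (0.432358); scaling to 100 gives 50.21 : 100.00 : 66.39 : 14.69.

50.21 : 100.00 : 66.39 : 14.69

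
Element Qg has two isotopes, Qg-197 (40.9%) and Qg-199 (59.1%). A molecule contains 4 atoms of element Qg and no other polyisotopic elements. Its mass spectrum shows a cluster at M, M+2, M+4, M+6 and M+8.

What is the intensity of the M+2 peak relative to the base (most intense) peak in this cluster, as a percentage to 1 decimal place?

46.1%

(0.409 + 0.591)^4 gives M 0.0280, M+2 0.1617, M+4 0.3506, M+6 0.3377, M+8 0.1220; the largest is M+4.
P(M+4) = C(4,2) × 0.409^2 × 0.591^2 = 6 × 0.167281 × 0.349281 = 0.350568 (base)
P(M+2) = C(4,1) × 0.409^3 × 0.591^1 = 4 × 0.06841793 × 0.5910 = 0.161740
Relative intensity = 0.161740 / 0.350568 × 100 = 46.1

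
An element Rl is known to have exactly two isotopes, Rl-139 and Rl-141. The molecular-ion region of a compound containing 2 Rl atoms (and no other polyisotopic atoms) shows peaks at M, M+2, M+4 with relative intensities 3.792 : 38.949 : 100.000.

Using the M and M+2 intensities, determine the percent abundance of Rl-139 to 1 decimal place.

Let p = fractional abundance of Rl-139. I(M+2)/I(M) = [C(2,1)·p^1·(1−p)] / p^2 = 2·(1−p)/p = 38.949/3.792 = 10.2714
(1−p)/p = 10.2714/2 = 5.1357  ⇒  p = 1/(1 + 5.1357) = 0.1630
Rl-139: 16.3%, Rl-141: 83.7%.

16.3%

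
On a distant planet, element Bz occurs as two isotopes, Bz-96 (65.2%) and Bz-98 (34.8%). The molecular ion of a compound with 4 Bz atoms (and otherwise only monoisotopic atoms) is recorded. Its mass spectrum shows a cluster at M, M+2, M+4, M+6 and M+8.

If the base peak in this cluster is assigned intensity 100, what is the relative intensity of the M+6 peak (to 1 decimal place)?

28.5

Binomial terms of (0.652 + 0.348)^4: M 0.1807, M+2 0.3858, M+4 0.3089, M+6 0.1099, M+8 0.0147 → M+2 is the base peak.
P(M+2) = C(4,1) × 0.652^3 × 0.348^1 = 4 × 0.27716781 × 0.3480 = 0.385818 (base)
P(M+6) = C(4,3) × 0.652^1 × 0.348^3 = 4 × 0.6520 × 0.04214419 = 0.109912
Relative intensity = 0.109912 / 0.385818 × 100 = 28.5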